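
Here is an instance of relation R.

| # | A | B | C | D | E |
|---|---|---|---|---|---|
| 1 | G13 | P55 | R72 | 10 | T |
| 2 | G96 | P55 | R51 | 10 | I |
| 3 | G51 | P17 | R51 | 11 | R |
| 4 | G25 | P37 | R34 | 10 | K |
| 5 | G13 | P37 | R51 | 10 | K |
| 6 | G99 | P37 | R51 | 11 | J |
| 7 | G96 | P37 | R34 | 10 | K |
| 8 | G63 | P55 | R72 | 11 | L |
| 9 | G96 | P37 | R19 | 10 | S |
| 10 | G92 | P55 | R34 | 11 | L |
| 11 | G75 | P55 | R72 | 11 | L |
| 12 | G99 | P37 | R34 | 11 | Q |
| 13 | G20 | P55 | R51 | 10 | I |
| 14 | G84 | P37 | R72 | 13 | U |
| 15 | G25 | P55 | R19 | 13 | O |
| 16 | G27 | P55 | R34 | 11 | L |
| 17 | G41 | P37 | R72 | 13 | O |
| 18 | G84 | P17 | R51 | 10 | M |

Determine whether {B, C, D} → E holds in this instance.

No

(B=P55, C=R72, D=10): row 1 → E = T ✓
(B=P55, C=R51, D=10): rows 2, 13 → E = I, I ✓
(B=P17, C=R51, D=11): row 3 → E = R ✓
(B=P37, C=R34, D=10): rows 4, 7 → E = K, K ✓
(B=P37, C=R51, D=10): row 5 → E = K ✓
(B=P37, C=R51, D=11): row 6 → E = J ✓
(B=P55, C=R72, D=11): rows 8, 11 → E = L, L ✓
(B=P37, C=R19, D=10): row 9 → E = S ✓
(B=P55, C=R34, D=11): rows 10, 16 → E = L, L ✓
(B=P37, C=R34, D=11): row 12 → E = Q ✓
(B=P37, C=R72, D=13): rows 14, 17 → E takes values {U, O} — violation
(B=P55, C=R19, D=13): row 15 → E = O ✓
(B=P17, C=R51, D=10): row 18 → E = M ✓
Two rows agree on {B, C, D} but differ on E, so {B, C, D} → E does not hold.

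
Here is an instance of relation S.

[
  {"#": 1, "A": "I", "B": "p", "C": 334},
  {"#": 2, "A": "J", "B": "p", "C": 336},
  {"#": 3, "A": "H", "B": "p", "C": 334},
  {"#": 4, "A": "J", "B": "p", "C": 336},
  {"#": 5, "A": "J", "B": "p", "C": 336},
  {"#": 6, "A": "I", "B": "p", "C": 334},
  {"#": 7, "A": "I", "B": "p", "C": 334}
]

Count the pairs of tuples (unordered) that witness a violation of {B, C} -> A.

(B=p, C=334): violating pairs (1,3), (3,6), (3,7) — 3 pairs.
(B=p, C=336): all 3 rows agree on A — 0 pairs.

3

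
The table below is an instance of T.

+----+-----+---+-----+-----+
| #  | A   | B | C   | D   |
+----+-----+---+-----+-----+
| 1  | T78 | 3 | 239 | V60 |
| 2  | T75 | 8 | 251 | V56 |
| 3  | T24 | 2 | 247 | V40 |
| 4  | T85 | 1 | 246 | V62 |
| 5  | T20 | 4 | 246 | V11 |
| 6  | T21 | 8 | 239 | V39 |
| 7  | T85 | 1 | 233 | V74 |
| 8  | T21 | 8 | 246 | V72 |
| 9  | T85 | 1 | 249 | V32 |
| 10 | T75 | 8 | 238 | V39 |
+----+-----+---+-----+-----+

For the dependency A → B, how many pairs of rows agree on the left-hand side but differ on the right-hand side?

0

A=T75: all 2 rows agree on B — 0 pairs.
A=T85: all 3 rows agree on B — 0 pairs.
A=T21: all 2 rows agree on B — 0 pairs.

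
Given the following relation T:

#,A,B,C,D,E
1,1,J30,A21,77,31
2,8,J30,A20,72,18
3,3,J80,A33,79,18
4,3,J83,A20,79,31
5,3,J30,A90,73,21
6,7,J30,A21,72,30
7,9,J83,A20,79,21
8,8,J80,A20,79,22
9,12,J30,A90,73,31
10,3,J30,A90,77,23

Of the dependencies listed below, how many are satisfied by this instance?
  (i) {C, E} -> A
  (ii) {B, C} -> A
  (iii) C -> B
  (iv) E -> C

1

(i) {C, E} -> A: every LHS value maps to a single RHS value — holds.
(ii) {B, C} -> A: (B=J30, C=A21): rows 1, 6 → A takes values {1, 7} — violation; (B=J83, C=A20): rows 4, 7 → A takes values {3, 9} — violation; (B=J30, C=A90): rows 5, 9, 10 → A takes values {3, 12} — violation — fails.
(iii) C -> B: C=A20: rows 2, 4, 7, 8 → B takes values {J30, J83, J80} — violation — fails.
(iv) E -> C: E=31: rows 1, 4, 9 → C takes values {A21, A20, A90} — violation; E=18: rows 2, 3 → C takes values {A20, A33} — violation; E=21: rows 5, 7 → C takes values {A90, A20} — violation — fails.
1 of the 4 dependencies holds.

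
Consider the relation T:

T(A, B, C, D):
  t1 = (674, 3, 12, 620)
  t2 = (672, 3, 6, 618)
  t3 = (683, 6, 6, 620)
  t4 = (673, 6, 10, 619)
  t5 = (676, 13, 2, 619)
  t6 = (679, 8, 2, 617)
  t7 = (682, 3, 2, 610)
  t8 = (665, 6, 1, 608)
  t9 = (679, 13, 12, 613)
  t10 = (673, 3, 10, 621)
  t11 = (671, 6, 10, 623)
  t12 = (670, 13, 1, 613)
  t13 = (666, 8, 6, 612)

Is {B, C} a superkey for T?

No

Rows 4 and 11 have the same {B, C} value (B=6, C=10) but are distinct tuples, so {B, C} does not determine every attribute — not a superkey.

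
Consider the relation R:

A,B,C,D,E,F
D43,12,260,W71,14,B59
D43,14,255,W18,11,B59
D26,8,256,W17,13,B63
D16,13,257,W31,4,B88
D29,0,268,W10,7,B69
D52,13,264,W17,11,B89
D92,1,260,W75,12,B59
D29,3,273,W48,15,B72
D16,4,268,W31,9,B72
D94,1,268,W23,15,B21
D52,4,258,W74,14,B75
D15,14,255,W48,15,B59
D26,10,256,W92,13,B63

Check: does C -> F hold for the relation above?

No

C=260: 2 rows → F = B59, B59 ✓
C=255: 2 rows → F = B59, B59 ✓
C=256: 2 rows → F = B63, B63 ✓
C=257: 1 row → F = B88 ✓
C=268: 3 rows → F takes values {B69, B72, B21} — violation
C=264: 1 row → F = B89 ✓
C=273: 1 row → F = B72 ✓
C=258: 1 row → F = B75 ✓
Two rows agree on C but differ on F, so C -> F does not hold.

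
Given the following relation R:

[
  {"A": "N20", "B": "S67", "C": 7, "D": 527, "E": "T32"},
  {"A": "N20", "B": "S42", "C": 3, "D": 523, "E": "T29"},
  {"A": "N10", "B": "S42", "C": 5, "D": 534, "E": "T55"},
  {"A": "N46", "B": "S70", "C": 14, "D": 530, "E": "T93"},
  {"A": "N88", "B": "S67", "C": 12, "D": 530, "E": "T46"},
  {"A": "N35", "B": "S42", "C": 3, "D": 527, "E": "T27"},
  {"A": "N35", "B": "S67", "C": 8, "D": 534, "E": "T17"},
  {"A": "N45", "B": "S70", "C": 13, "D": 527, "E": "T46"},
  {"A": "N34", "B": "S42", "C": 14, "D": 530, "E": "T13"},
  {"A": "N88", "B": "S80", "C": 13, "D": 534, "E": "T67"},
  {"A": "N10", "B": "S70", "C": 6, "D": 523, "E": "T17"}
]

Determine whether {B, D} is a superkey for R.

All 11 rows have distinct {B, D} values, so {B, D} → (all attributes) holds and {B, D} is a superkey.

Yes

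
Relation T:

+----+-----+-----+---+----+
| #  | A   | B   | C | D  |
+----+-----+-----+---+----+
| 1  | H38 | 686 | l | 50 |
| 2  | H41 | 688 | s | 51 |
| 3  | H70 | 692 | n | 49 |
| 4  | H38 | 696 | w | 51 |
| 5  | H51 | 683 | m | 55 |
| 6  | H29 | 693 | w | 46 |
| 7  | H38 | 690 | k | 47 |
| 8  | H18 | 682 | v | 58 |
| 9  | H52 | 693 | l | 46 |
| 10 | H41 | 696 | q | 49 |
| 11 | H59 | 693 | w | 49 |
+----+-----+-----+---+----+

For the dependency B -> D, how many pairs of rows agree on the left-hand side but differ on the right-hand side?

3

B=696: violating pairs (4,10) — 1 pair.
B=693: violating pairs (6,11), (9,11) — 2 pairs.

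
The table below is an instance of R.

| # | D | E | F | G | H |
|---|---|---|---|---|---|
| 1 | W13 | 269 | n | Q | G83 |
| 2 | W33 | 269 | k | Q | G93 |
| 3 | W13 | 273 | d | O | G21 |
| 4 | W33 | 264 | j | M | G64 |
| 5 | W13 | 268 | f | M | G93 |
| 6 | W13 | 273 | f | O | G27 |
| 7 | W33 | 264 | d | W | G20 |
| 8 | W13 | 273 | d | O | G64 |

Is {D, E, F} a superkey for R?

No

Rows 3 and 8 have the same {D, E, F} value (D=W13, E=273, F=d) but are distinct tuples, so {D, E, F} does not determine every attribute — not a superkey.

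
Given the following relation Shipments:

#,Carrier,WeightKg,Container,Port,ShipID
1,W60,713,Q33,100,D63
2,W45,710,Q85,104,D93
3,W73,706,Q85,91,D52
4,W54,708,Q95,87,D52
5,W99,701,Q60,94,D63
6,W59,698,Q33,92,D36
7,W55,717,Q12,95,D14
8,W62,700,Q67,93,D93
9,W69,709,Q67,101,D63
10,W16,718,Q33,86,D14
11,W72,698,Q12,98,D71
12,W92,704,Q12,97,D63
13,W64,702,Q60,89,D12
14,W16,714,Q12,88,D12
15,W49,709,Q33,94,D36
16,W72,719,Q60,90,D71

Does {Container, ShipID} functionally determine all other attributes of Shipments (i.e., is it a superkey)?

No

Rows 6 and 15 have the same {Container, ShipID} value (Container=Q33, ShipID=D36) but are distinct tuples, so {Container, ShipID} does not determine every attribute — not a superkey.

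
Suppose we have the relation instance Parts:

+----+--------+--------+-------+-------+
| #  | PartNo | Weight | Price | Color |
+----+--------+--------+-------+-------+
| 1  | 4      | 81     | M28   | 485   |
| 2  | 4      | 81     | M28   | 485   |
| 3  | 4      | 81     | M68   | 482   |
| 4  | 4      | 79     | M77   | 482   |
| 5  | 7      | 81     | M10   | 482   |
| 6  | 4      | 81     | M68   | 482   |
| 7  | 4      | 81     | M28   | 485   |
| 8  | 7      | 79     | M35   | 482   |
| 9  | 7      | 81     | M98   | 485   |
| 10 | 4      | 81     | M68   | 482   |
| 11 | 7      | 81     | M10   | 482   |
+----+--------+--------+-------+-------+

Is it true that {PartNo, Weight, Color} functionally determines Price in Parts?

(PartNo=4, Weight=81, Color=485): rows 1, 2, 7 → Price = M28, M28, M28 ✓
(PartNo=4, Weight=81, Color=482): rows 3, 6, 10 → Price = M68, M68, M68 ✓
(PartNo=4, Weight=79, Color=482): row 4 → Price = M77 ✓
(PartNo=7, Weight=81, Color=482): rows 5, 11 → Price = M10, M10 ✓
(PartNo=7, Weight=79, Color=482): row 8 → Price = M35 ✓
(PartNo=7, Weight=81, Color=485): row 9 → Price = M98 ✓
Every {PartNo, Weight, Color} value is associated with a single Price value, so {PartNo, Weight, Color} -> Price holds.

Yes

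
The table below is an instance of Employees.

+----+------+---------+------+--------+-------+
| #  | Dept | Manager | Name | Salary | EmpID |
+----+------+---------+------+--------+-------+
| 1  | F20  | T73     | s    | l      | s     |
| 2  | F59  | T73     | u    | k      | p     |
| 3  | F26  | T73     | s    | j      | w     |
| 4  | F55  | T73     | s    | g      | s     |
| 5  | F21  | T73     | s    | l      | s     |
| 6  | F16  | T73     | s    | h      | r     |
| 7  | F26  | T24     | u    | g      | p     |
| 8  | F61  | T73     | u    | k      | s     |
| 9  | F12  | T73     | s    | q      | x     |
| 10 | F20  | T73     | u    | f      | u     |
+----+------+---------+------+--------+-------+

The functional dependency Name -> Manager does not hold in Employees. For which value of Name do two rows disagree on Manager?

u

Name=s: rows 1, 3, 4, 5, 6, 9 → Manager = T73, T73, T73, T73, T73, T73 ✓
Name=u: rows 2, 7, 8, 10 → Manager takes values {T73, T24} — violation
The only Name value with inconsistent Manager is Name=u.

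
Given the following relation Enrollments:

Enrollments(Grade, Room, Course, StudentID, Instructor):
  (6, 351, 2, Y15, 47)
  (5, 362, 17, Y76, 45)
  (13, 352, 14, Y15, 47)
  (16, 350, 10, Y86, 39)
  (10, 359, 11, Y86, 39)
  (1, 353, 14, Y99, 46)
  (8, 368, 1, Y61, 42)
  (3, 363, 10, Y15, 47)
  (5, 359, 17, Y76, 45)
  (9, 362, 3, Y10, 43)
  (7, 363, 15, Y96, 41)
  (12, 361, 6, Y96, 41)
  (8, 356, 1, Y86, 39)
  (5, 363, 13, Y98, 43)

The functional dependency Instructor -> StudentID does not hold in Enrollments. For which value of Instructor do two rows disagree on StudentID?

43

Instructor=47: 3 rows → StudentID = Y15, Y15, Y15 ✓
Instructor=45: 2 rows → StudentID = Y76, Y76 ✓
Instructor=39: 3 rows → StudentID = Y86, Y86, Y86 ✓
Instructor=46: 1 row → StudentID = Y99 ✓
Instructor=42: 1 row → StudentID = Y61 ✓
Instructor=43: 2 rows → StudentID takes values {Y10, Y98} — violation
Instructor=41: 2 rows → StudentID = Y96, Y96 ✓
The only Instructor value with inconsistent StudentID is Instructor=43.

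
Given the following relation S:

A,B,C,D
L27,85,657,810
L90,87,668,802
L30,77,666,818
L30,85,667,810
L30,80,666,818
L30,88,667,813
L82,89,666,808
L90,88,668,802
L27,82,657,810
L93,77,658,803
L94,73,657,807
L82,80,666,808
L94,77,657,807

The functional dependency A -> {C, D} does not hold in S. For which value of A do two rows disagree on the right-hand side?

L30

A=L27: 2 rows → {C,D} = (657, 810), (657, 810) ✓
A=L90: 2 rows → {C,D} = (668, 802), (668, 802) ✓
A=L30: 4 rows → {C,D} takes values {(666, 818), (667, 810), (667, 813)} — violation
A=L82: 2 rows → {C,D} = (666, 808), (666, 808) ✓
A=L93: 1 row → {C,D} = (658, 803) ✓
A=L94: 2 rows → {C,D} = (657, 807), (657, 807) ✓
The only A value with inconsistent RHS is A=L30.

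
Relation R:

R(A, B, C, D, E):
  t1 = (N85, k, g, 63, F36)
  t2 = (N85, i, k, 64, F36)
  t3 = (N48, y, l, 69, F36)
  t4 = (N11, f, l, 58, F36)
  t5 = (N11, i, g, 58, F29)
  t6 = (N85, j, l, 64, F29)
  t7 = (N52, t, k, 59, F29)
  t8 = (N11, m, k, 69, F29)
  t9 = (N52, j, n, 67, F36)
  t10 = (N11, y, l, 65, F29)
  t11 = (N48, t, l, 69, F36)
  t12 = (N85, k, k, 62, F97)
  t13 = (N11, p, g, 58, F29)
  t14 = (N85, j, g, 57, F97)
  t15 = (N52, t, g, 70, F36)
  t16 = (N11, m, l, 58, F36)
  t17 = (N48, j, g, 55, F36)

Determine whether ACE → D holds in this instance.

(A=N85, C=g, E=F36): row 1 → D = 63 ✓
(A=N85, C=k, E=F36): row 2 → D = 64 ✓
(A=N48, C=l, E=F36): rows 3, 11 → D = 69, 69 ✓
(A=N11, C=l, E=F36): rows 4, 16 → D = 58, 58 ✓
(A=N11, C=g, E=F29): rows 5, 13 → D = 58, 58 ✓
(A=N85, C=l, E=F29): row 6 → D = 64 ✓
(A=N52, C=k, E=F29): row 7 → D = 59 ✓
(A=N11, C=k, E=F29): row 8 → D = 69 ✓
(A=N52, C=n, E=F36): row 9 → D = 67 ✓
(A=N11, C=l, E=F29): row 10 → D = 65 ✓
(A=N85, C=k, E=F97): row 12 → D = 62 ✓
(A=N85, C=g, E=F97): row 14 → D = 57 ✓
(A=N52, C=g, E=F36): row 15 → D = 70 ✓
(A=N48, C=g, E=F36): row 17 → D = 55 ✓
Every ACE value is associated with a single D value, so ACE → D holds.

Yes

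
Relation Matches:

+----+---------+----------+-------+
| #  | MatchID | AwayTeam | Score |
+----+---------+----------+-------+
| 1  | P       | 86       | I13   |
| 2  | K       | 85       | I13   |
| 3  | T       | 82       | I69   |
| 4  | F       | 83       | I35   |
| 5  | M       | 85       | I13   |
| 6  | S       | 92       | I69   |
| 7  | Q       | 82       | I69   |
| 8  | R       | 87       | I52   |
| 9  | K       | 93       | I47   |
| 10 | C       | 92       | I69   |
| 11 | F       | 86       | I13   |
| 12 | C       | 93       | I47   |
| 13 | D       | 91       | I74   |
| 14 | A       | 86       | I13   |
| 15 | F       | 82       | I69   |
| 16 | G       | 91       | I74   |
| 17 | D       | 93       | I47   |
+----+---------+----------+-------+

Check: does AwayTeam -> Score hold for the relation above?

Yes

AwayTeam=86: rows 1, 11, 14 → Score = I13, I13, I13 ✓
AwayTeam=85: rows 2, 5 → Score = I13, I13 ✓
AwayTeam=82: rows 3, 7, 15 → Score = I69, I69, I69 ✓
AwayTeam=83: row 4 → Score = I35 ✓
AwayTeam=92: rows 6, 10 → Score = I69, I69 ✓
AwayTeam=87: row 8 → Score = I52 ✓
AwayTeam=93: rows 9, 12, 17 → Score = I47, I47, I47 ✓
AwayTeam=91: rows 13, 16 → Score = I74, I74 ✓
Every AwayTeam value is associated with a single Score value, so AwayTeam -> Score holds.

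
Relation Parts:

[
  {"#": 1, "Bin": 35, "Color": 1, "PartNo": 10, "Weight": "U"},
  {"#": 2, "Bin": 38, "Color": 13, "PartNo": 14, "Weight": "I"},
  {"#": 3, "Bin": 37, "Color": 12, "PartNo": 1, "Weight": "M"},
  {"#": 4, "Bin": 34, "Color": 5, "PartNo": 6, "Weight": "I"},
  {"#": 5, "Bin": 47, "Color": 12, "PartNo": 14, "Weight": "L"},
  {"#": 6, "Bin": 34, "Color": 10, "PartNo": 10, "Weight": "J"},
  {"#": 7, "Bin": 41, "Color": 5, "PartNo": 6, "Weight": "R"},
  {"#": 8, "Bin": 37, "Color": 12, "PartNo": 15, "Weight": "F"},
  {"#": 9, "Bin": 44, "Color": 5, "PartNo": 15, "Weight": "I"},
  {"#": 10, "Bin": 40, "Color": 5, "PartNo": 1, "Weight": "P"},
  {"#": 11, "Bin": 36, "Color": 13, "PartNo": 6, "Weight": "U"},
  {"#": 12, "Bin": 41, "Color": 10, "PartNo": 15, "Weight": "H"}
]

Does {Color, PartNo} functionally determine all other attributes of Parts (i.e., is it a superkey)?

Rows 4 and 7 have the same {Color, PartNo} value (Color=5, PartNo=6) but are distinct tuples, so {Color, PartNo} does not determine every attribute — not a superkey.

No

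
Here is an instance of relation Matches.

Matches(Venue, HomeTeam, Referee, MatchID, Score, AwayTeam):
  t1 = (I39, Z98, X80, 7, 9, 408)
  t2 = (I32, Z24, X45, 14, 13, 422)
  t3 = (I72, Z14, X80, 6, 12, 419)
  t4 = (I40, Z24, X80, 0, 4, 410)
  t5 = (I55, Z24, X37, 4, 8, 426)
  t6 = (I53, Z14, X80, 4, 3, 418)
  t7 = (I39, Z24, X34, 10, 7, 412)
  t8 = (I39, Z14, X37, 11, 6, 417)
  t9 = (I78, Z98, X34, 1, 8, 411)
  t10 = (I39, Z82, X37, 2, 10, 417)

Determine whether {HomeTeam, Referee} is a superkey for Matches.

Rows 3 and 6 have the same {HomeTeam, Referee} value (HomeTeam=Z14, Referee=X80) but are distinct tuples, so {HomeTeam, Referee} does not determine every attribute — not a superkey.

No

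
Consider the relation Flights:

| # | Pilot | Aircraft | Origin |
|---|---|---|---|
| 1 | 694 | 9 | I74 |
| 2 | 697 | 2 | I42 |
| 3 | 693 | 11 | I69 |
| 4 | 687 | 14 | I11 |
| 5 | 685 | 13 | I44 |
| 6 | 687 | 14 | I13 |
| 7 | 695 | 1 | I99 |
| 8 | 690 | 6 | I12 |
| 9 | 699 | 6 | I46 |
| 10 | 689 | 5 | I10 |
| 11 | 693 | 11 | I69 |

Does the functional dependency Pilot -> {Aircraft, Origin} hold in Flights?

Pilot=694: row 1 → {Aircraft,Origin} = (9, I74) ✓
Pilot=697: row 2 → {Aircraft,Origin} = (2, I42) ✓
Pilot=693: rows 3, 11 → {Aircraft,Origin} = (11, I69), (11, I69) ✓
Pilot=687: rows 4, 6 → {Aircraft,Origin} takes values {(14, I11), (14, I13)} — violation
Pilot=685: row 5 → {Aircraft,Origin} = (13, I44) ✓
Pilot=695: row 7 → {Aircraft,Origin} = (1, I99) ✓
Pilot=690: row 8 → {Aircraft,Origin} = (6, I12) ✓
Pilot=699: row 9 → {Aircraft,Origin} = (6, I46) ✓
Pilot=689: row 10 → {Aircraft,Origin} = (5, I10) ✓
Two rows agree on Pilot but differ on {Aircraft, Origin}, so Pilot -> {Aircraft, Origin} does not hold.

No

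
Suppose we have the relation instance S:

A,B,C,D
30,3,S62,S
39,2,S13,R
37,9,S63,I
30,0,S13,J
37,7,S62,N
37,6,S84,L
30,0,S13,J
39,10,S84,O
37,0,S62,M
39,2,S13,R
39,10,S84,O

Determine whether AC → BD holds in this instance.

(A=30, C=S62): 1 row → {B,D} = (3, S) ✓
(A=39, C=S13): 2 rows → {B,D} = (2, R), (2, R) ✓
(A=37, C=S63): 1 row → {B,D} = (9, I) ✓
(A=30, C=S13): 2 rows → {B,D} = (0, J), (0, J) ✓
(A=37, C=S62): 2 rows → {B,D} takes values {(7, N), (0, M)} — violation
(A=37, C=S84): 1 row → {B,D} = (6, L) ✓
(A=39, C=S84): 2 rows → {B,D} = (10, O), (10, O) ✓
Two rows agree on AC but differ on BD, so AC → BD does not hold.

No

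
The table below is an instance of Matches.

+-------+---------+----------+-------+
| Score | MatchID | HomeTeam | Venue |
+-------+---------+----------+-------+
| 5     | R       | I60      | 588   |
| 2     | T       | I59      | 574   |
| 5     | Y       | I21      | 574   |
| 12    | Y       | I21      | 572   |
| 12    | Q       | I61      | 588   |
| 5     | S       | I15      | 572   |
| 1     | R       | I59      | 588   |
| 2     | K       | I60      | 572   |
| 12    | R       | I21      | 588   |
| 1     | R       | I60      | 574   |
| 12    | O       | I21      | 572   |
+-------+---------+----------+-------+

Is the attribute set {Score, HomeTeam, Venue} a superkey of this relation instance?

Two distinct rows share (Score=12, HomeTeam=I21, Venue=572), so {Score, HomeTeam, Venue} does not determine every attribute — not a superkey.

No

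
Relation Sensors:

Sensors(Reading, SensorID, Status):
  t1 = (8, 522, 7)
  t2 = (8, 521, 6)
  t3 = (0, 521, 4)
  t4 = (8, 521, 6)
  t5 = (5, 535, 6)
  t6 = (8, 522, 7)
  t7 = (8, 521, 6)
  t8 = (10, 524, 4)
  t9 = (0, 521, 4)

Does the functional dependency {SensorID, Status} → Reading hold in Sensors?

Yes

(SensorID=522, Status=7): rows 1, 6 → Reading = 8, 8 ✓
(SensorID=521, Status=6): rows 2, 4, 7 → Reading = 8, 8, 8 ✓
(SensorID=521, Status=4): rows 3, 9 → Reading = 0, 0 ✓
(SensorID=535, Status=6): row 5 → Reading = 5 ✓
(SensorID=524, Status=4): row 8 → Reading = 10 ✓
Every {SensorID, Status} value is associated with a single Reading value, so {SensorID, Status} → Reading holds.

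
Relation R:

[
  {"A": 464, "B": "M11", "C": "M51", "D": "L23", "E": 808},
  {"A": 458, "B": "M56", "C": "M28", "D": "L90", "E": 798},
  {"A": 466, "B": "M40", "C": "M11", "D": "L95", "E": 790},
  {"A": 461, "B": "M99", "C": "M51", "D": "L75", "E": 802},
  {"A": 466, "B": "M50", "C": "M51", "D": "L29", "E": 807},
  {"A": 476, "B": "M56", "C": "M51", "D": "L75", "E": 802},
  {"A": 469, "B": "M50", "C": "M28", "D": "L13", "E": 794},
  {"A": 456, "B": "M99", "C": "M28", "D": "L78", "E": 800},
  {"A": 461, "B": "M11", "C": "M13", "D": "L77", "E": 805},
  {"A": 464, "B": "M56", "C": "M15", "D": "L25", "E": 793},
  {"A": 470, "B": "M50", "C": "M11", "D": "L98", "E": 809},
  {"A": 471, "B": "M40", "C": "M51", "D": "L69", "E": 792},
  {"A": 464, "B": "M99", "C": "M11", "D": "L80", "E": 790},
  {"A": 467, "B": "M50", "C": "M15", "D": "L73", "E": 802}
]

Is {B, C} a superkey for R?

Yes

All 14 rows have distinct {B, C} values, so {B, C} → (all attributes) holds and {B, C} is a superkey.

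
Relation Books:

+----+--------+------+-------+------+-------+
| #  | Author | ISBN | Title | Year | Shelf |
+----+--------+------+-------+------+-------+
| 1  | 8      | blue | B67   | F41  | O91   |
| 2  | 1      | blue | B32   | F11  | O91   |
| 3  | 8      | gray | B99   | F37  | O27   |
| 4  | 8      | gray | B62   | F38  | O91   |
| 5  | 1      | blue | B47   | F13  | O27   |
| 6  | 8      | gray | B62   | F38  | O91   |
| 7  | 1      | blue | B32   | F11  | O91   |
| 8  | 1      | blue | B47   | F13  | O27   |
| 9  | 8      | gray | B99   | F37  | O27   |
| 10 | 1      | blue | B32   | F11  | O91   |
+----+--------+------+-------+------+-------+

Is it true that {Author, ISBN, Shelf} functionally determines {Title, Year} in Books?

Yes

(Author=8, ISBN=blue, Shelf=O91): row 1 → {Title,Year} = (B67, F41) ✓
(Author=1, ISBN=blue, Shelf=O91): rows 2, 7, 10 → {Title,Year} = (B32, F11), (B32, F11), (B32, F11) ✓
(Author=8, ISBN=gray, Shelf=O27): rows 3, 9 → {Title,Year} = (B99, F37), (B99, F37) ✓
(Author=8, ISBN=gray, Shelf=O91): rows 4, 6 → {Title,Year} = (B62, F38), (B62, F38) ✓
(Author=1, ISBN=blue, Shelf=O27): rows 5, 8 → {Title,Year} = (B47, F13), (B47, F13) ✓
Every {Author, ISBN, Shelf} value is associated with a single {Title, Year} value, so {Author, ISBN, Shelf} → {Title, Year} holds.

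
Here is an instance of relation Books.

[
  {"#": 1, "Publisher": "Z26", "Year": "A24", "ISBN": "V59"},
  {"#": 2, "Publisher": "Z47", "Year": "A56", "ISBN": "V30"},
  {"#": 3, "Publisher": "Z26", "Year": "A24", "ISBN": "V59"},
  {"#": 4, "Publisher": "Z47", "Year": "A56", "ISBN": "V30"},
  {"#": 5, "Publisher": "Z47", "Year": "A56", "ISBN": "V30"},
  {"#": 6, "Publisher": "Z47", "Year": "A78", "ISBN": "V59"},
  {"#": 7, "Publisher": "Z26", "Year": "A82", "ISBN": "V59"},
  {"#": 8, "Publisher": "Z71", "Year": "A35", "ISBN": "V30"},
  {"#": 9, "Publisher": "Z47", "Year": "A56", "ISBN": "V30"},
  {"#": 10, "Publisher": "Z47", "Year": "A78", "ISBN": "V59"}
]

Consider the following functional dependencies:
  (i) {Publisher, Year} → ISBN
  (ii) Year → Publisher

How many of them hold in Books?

(i) {Publisher, Year} → ISBN: every LHS value maps to a single RHS value — holds.
(ii) Year → Publisher: every LHS value maps to a single RHS value — holds.
2 of the 2 dependencies hold.

2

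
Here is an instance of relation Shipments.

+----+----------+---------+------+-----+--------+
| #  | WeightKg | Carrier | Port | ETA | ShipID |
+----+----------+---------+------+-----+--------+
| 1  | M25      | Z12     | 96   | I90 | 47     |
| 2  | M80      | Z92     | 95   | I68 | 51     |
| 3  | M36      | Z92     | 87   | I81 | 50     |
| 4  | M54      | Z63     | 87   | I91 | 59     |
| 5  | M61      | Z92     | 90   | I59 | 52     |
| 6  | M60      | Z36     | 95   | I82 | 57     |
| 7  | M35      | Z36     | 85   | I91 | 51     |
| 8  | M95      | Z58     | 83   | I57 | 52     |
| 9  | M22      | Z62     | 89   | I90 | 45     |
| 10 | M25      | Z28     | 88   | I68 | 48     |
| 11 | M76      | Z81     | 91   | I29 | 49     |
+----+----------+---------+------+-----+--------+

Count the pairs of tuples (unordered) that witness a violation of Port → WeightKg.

2

Port=95: violating pairs (2,6) — 1 pair.
Port=87: violating pairs (3,4) — 1 pair.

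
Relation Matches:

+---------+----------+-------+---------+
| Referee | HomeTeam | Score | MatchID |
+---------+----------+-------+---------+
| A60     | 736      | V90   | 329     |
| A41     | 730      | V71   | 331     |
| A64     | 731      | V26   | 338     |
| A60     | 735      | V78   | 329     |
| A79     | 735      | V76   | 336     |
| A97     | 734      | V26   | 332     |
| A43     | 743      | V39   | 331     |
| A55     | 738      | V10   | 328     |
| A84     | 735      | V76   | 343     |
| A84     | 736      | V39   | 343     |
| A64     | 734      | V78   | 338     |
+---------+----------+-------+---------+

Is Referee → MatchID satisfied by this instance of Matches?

Yes

Referee=A60: 2 rows → MatchID = 329, 329 ✓
Referee=A41: 1 row → MatchID = 331 ✓
Referee=A64: 2 rows → MatchID = 338, 338 ✓
Referee=A79: 1 row → MatchID = 336 ✓
Referee=A97: 1 row → MatchID = 332 ✓
Referee=A43: 1 row → MatchID = 331 ✓
Referee=A55: 1 row → MatchID = 328 ✓
Referee=A84: 2 rows → MatchID = 343, 343 ✓
Every Referee value is associated with a single MatchID value, so Referee → MatchID holds.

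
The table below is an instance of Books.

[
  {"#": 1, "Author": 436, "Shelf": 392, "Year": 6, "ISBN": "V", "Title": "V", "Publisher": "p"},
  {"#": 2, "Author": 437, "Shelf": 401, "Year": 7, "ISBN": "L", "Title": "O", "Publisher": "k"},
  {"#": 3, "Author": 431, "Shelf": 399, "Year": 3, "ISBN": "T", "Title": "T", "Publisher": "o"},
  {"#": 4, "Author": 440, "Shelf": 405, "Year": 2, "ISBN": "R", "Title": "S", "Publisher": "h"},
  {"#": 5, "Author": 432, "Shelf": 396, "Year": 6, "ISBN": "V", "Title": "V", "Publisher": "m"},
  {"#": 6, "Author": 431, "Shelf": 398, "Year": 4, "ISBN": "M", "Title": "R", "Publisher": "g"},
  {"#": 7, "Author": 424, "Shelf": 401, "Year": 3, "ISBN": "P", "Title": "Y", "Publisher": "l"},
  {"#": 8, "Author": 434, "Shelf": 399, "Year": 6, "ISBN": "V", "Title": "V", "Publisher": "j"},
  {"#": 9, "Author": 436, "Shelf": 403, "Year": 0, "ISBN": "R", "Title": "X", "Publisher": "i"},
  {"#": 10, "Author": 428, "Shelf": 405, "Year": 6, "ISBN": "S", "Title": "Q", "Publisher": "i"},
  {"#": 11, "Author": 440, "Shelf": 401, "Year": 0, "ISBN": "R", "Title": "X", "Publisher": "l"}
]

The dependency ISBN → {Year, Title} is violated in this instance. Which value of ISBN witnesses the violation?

R

ISBN=V: rows 1, 5, 8 → {Year,Title} = (6, V), (6, V), (6, V) ✓
ISBN=L: row 2 → {Year,Title} = (7, O) ✓
ISBN=T: row 3 → {Year,Title} = (3, T) ✓
ISBN=R: rows 4, 9, 11 → {Year,Title} takes values {(2, S), (0, X)} — violation
ISBN=M: row 6 → {Year,Title} = (4, R) ✓
ISBN=P: row 7 → {Year,Title} = (3, Y) ✓
ISBN=S: row 10 → {Year,Title} = (6, Q) ✓
The only ISBN value with inconsistent RHS is ISBN=R.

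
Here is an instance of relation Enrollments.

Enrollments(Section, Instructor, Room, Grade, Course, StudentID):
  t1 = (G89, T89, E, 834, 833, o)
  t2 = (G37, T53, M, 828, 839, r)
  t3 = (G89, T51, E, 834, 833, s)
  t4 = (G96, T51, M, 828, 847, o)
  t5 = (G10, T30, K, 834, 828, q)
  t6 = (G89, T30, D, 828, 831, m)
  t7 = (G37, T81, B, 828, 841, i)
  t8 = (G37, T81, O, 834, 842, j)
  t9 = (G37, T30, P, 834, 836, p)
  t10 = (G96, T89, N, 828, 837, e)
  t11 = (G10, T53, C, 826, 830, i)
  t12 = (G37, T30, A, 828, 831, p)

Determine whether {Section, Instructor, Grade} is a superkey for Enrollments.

Yes

All 12 rows have distinct {Section, Instructor, Grade} values, so {Section, Instructor, Grade} → (all attributes) holds and {Section, Instructor, Grade} is a superkey.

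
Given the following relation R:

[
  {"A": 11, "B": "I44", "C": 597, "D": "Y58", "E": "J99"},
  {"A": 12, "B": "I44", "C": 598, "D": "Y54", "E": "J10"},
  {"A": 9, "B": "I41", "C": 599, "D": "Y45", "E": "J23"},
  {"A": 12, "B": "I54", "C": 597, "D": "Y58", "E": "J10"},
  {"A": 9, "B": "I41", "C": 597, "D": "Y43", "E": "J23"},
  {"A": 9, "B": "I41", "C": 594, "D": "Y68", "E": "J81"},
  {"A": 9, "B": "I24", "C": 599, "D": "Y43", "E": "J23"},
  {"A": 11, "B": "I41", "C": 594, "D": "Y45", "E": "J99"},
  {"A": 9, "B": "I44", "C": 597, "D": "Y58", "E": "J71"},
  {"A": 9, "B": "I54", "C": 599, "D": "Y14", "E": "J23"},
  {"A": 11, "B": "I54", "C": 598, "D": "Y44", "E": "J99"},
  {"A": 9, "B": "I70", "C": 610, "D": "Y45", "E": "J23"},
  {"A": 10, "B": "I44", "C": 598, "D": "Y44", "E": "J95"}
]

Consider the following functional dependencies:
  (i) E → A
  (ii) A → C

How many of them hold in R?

1

(i) E → A: every LHS value maps to a single RHS value — holds.
(ii) A → C: A=11: 3 rows → C takes values {597, 594, 598} — violation; A=12: 2 rows → C takes values {598, 597} — violation; A=9: 7 rows → C takes values {599, 597, 594, 610} — violation — fails.
1 of the 2 dependencies holds.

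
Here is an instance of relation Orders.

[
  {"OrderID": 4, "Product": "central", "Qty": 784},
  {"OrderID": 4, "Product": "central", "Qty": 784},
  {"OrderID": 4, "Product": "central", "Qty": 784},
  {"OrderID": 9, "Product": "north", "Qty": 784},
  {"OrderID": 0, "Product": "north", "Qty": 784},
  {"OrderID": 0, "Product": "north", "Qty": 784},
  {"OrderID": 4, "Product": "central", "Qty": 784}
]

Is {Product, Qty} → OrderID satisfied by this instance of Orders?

(Product=central, Qty=784): 4 rows → OrderID = 4, 4, 4, 4 ✓
(Product=north, Qty=784): 3 rows → OrderID takes values {9, 0} — violation
Two rows agree on {Product, Qty} but differ on OrderID, so {Product, Qty} → OrderID does not hold.

No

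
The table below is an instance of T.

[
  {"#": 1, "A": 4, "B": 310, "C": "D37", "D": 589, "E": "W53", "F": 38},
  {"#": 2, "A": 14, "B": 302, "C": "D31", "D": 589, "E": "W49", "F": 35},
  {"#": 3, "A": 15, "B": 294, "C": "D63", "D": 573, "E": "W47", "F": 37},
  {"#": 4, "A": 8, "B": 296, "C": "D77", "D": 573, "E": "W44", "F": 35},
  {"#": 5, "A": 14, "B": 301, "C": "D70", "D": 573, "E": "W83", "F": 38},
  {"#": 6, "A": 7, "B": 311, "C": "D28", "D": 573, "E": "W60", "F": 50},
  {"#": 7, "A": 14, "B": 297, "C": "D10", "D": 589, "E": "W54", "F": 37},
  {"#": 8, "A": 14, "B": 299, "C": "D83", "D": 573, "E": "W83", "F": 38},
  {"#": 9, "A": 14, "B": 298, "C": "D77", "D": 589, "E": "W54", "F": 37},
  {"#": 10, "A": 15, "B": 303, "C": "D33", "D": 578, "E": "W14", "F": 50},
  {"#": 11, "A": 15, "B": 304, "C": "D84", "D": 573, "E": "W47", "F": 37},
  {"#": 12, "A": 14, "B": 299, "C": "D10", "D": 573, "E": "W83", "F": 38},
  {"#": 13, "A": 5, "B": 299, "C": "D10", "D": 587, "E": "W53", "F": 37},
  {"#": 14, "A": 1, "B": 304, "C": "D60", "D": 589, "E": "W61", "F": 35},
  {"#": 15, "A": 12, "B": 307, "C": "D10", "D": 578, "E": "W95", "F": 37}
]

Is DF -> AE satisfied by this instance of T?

No

(D=589, F=38): row 1 → {A,E} = (4, W53) ✓
(D=589, F=35): rows 2, 14 → {A,E} takes values {(14, W49), (1, W61)} — violation
(D=573, F=37): rows 3, 11 → {A,E} = (15, W47), (15, W47) ✓
(D=573, F=35): row 4 → {A,E} = (8, W44) ✓
(D=573, F=38): rows 5, 8, 12 → {A,E} = (14, W83), (14, W83), (14, W83) ✓
(D=573, F=50): row 6 → {A,E} = (7, W60) ✓
(D=589, F=37): rows 7, 9 → {A,E} = (14, W54), (14, W54) ✓
(D=578, F=50): row 10 → {A,E} = (15, W14) ✓
(D=587, F=37): row 13 → {A,E} = (5, W53) ✓
(D=578, F=37): row 15 → {A,E} = (12, W95) ✓
Two rows agree on DF but differ on AE, so DF -> AE does not hold.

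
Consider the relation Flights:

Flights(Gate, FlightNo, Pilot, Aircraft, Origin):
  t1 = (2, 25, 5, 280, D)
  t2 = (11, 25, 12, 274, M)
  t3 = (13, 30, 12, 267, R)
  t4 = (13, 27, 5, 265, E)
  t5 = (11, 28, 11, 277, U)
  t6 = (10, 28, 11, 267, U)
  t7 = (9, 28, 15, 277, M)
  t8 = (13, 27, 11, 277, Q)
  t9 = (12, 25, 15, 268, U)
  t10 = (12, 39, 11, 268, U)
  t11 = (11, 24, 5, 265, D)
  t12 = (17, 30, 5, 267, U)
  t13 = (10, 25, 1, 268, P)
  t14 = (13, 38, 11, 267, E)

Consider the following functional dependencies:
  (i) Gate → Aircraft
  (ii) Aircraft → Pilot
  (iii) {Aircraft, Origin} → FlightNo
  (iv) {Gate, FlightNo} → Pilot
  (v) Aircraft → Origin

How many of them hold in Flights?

0

(i) Gate → Aircraft: Gate=11: rows 2, 5, 11 → Aircraft takes values {274, 277, 265} — violation; Gate=13: rows 3, 4, 8, 14 → Aircraft takes values {267, 265, 277} — violation; Gate=10: rows 6, 13 → Aircraft takes values {267, 268} — violation — fails.
(ii) Aircraft → Pilot: Aircraft=267: rows 3, 6, 12, 14 → Pilot takes values {12, 11, 5} — violation; Aircraft=277: rows 5, 7, 8 → Pilot takes values {11, 15} — violation; Aircraft=268: rows 9, 10, 13 → Pilot takes values {15, 11, 1} — violation — fails.
(iii) {Aircraft, Origin} → FlightNo: (Aircraft=267, Origin=U): rows 6, 12 → FlightNo takes values {28, 30} — violation; (Aircraft=268, Origin=U): rows 9, 10 → FlightNo takes values {25, 39} — violation — fails.
(iv) {Gate, FlightNo} → Pilot: (Gate=13, FlightNo=27): rows 4, 8 → Pilot takes values {5, 11} — violation — fails.
(v) Aircraft → Origin: Aircraft=267: rows 3, 6, 12, 14 → Origin takes values {R, U, E} — violation; Aircraft=265: rows 4, 11 → Origin takes values {E, D} — violation; Aircraft=277: rows 5, 7, 8 → Origin takes values {U, M, Q} — violation; Aircraft=268: rows 9, 10, 13 → Origin takes values {U, P} — violation — fails.
None of the 5 dependencies hold.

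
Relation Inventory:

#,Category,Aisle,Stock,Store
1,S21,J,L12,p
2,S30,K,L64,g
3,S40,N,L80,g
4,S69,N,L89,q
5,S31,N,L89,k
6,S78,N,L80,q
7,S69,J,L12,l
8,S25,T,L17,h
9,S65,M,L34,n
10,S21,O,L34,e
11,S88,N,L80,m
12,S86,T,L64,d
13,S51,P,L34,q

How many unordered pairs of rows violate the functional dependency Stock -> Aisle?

4

Stock=L12: all 2 rows agree on Aisle — 0 pairs.
Stock=L64: violating pairs (2,12) — 1 pair.
Stock=L80: all 3 rows agree on Aisle — 0 pairs.
Stock=L89: all 2 rows agree on Aisle — 0 pairs.
Stock=L34: violating pairs (9,10), (9,13), (10,13) — 3 pairs.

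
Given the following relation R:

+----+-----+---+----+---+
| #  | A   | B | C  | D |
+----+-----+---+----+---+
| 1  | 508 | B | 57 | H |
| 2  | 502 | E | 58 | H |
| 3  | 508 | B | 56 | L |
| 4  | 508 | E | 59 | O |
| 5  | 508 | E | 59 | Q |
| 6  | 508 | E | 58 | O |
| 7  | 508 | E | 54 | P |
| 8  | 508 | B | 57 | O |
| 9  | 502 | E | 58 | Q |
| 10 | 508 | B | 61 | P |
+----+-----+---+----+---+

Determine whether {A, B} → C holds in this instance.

No

(A=508, B=B): rows 1, 3, 8, 10 → C takes values {57, 56, 61} — violation
(A=502, B=E): rows 2, 9 → C = 58, 58 ✓
(A=508, B=E): rows 4, 5, 6, 7 → C takes values {59, 58, 54} — violation
Two rows agree on {A, B} but differ on C, so {A, B} → C does not hold.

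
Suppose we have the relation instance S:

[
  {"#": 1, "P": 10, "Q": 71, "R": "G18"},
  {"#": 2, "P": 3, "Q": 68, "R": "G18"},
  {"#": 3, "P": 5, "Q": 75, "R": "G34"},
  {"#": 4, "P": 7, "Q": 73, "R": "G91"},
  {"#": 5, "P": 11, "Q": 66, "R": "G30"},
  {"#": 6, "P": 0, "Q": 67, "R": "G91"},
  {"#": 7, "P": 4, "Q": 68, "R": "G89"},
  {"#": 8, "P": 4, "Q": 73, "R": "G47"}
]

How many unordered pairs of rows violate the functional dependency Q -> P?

2

Q=68: violating pairs (2,7) — 1 pair.
Q=73: violating pairs (4,8) — 1 pair.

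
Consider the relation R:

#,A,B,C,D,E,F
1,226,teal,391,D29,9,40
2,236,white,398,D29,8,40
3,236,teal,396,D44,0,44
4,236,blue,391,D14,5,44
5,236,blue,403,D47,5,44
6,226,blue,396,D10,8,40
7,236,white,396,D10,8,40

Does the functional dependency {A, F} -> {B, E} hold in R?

(A=226, F=40): rows 1, 6 → {B,E} takes values {(teal, 9), (blue, 8)} — violation
(A=236, F=40): rows 2, 7 → {B,E} = (white, 8), (white, 8) ✓
(A=236, F=44): rows 3, 4, 5 → {B,E} takes values {(teal, 0), (blue, 5)} — violation
Two rows agree on {A, F} but differ on {B, E}, so {A, F} -> {B, E} does not hold.

No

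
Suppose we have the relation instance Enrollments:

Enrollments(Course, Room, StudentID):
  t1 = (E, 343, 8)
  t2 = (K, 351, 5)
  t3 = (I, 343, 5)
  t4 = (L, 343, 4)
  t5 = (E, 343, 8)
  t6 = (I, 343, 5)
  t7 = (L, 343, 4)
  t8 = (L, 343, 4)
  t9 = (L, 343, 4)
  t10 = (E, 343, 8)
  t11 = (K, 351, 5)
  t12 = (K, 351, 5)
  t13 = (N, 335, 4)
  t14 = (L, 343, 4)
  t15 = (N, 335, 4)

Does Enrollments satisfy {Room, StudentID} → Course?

Yes

(Room=343, StudentID=8): rows 1, 5, 10 → Course = E, E, E ✓
(Room=351, StudentID=5): rows 2, 11, 12 → Course = K, K, K ✓
(Room=343, StudentID=5): rows 3, 6 → Course = I, I ✓
(Room=343, StudentID=4): rows 4, 7, 8, 9, 14 → Course = L, L, L, L, L ✓
(Room=335, StudentID=4): rows 13, 15 → Course = N, N ✓
Every {Room, StudentID} value is associated with a single Course value, so {Room, StudentID} → Course holds.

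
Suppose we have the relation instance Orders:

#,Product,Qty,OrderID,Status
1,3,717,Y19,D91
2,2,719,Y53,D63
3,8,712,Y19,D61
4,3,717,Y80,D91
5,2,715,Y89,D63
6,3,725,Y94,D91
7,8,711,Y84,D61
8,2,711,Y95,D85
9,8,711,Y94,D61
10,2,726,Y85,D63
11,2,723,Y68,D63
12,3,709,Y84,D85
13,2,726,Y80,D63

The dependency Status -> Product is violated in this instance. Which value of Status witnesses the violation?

Status=D91: rows 1, 4, 6 → Product = 3, 3, 3 ✓
Status=D63: rows 2, 5, 10, 11, 13 → Product = 2, 2, 2, 2, 2 ✓
Status=D61: rows 3, 7, 9 → Product = 8, 8, 8 ✓
Status=D85: rows 8, 12 → Product takes values {2, 3} — violation
The only Status value with inconsistent Product is Status=D85.

D85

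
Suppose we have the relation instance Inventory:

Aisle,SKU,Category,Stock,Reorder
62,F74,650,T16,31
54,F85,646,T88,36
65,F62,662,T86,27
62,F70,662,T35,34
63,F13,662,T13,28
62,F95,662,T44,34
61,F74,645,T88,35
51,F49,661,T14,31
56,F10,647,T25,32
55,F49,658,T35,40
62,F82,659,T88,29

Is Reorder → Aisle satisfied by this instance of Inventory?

No

Reorder=31: 2 rows → Aisle takes values {62, 51} — violation
Reorder=36: 1 row → Aisle = 54 ✓
Reorder=27: 1 row → Aisle = 65 ✓
Reorder=34: 2 rows → Aisle = 62, 62 ✓
Reorder=28: 1 row → Aisle = 63 ✓
Reorder=35: 1 row → Aisle = 61 ✓
Reorder=32: 1 row → Aisle = 56 ✓
Reorder=40: 1 row → Aisle = 55 ✓
Reorder=29: 1 row → Aisle = 62 ✓
Two rows agree on Reorder but differ on Aisle, so Reorder → Aisle does not hold.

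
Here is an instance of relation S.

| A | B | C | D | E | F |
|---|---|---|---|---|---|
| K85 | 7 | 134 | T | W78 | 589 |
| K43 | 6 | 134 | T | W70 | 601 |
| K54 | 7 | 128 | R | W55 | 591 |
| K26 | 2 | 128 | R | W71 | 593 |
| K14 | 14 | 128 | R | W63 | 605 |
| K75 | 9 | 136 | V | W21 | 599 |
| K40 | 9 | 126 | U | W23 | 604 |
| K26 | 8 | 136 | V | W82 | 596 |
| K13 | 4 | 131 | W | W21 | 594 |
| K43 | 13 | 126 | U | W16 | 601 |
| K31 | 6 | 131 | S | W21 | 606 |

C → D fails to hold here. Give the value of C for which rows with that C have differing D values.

131

C=134: 2 rows → D = T, T ✓
C=128: 3 rows → D = R, R, R ✓
C=136: 2 rows → D = V, V ✓
C=126: 2 rows → D = U, U ✓
C=131: 2 rows → D takes values {W, S} — violation
The only C value with inconsistent D is C=131.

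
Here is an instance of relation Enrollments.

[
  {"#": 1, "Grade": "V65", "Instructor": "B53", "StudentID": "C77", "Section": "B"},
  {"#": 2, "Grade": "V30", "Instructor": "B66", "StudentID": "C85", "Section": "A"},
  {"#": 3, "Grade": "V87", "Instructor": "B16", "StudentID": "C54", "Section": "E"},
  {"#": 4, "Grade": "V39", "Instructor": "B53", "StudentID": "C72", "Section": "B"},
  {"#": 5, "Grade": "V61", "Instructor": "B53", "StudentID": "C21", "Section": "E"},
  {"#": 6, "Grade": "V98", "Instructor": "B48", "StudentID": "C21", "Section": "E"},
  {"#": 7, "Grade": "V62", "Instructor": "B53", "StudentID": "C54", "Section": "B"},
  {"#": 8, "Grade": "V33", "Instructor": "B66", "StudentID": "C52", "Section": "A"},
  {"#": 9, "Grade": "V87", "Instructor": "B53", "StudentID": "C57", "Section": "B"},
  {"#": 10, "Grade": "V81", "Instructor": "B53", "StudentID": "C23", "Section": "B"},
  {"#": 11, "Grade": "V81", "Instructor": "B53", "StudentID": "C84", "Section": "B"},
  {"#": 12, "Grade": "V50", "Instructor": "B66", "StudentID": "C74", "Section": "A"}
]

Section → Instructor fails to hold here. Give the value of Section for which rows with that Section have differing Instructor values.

Section=B: rows 1, 4, 7, 9, 10, 11 → Instructor = B53, B53, B53, B53, B53, B53 ✓
Section=A: rows 2, 8, 12 → Instructor = B66, B66, B66 ✓
Section=E: rows 3, 5, 6 → Instructor takes values {B16, B53, B48} — violation
The only Section value with inconsistent Instructor is Section=E.

E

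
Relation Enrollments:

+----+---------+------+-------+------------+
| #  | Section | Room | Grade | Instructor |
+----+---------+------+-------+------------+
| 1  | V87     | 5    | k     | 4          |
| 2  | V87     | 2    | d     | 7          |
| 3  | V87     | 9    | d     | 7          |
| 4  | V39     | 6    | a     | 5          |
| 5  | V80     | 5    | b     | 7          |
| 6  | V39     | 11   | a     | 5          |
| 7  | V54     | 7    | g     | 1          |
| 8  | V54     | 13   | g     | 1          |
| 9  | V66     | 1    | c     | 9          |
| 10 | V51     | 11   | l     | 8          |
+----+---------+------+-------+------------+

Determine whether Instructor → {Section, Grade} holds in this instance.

No

Instructor=4: row 1 → {Section,Grade} = (V87, k) ✓
Instructor=7: rows 2, 3, 5 → {Section,Grade} takes values {(V87, d), (V80, b)} — violation
Instructor=5: rows 4, 6 → {Section,Grade} = (V39, a), (V39, a) ✓
Instructor=1: rows 7, 8 → {Section,Grade} = (V54, g), (V54, g) ✓
Instructor=9: row 9 → {Section,Grade} = (V66, c) ✓
Instructor=8: row 10 → {Section,Grade} = (V51, l) ✓
Two rows agree on Instructor but differ on {Section, Grade}, so Instructor → {Section, Grade} does not hold.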